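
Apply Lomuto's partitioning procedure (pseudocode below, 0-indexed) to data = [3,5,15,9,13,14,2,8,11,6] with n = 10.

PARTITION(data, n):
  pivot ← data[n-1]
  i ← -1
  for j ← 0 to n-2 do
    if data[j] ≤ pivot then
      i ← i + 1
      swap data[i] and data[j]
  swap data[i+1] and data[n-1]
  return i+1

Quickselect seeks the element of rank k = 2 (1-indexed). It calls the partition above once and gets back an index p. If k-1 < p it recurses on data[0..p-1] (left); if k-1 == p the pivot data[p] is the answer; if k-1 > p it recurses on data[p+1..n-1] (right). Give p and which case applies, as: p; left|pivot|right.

pivot = data[9] = 6; i = -1
j=0: data[0]=3 ≤ 6 → i=0, swap data[0],data[0] (no change) → [3,5,15,9,13,14,2,8,11,6]
j=1: data[1]=5 ≤ 6 → i=1, swap data[1],data[1] (no change) → [3,5,15,9,13,14,2,8,11,6]
j=2: data[2]=15 > 6 → no swap
j=3: data[3]=9 > 6 → no swap
j=4: data[4]=13 > 6 → no swap
j=5: data[5]=14 > 6 → no swap
j=6: data[6]=2 ≤ 6 → i=2, swap data[2],data[6] → [3,5,2,9,13,14,15,8,11,6]
j=7: data[7]=8 > 6 → no swap
j=8: data[8]=11 > 6 → no swap
final swap data[3],data[9] → [3,5,2,6,13,14,15,8,11,9]; return 3
p = 3; k-1 = 1 < 3 ⇒ left

3; left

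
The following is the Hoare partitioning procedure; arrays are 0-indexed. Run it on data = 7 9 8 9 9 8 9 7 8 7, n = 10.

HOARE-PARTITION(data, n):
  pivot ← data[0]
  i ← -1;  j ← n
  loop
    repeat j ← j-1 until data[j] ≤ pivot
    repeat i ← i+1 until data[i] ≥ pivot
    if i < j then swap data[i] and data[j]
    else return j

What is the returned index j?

pivot = data[0] = 7; i = -1, j = 10
j→9 (data[9]=7≤7), i→0 (data[0]=7≥7); i<j, swap → 7 9 8 9 9 8 9 7 8 7
j→7 (data[7]=7≤7), i→1 (data[1]=9≥7); i<j, swap → 7 7 8 9 9 8 9 9 8 7
j→1, i→2; i≥j, return j=1. data = 7 7 8 9 9 8 9 9 8 7

1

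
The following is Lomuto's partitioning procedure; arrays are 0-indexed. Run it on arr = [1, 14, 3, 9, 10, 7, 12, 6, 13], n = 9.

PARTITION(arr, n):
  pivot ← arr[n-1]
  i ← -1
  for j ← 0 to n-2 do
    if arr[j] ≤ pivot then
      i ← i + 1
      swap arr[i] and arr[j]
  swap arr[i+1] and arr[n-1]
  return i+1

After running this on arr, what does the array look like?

pivot=13, i=-1
j=0: 1≤13, i=0, swap(0,0) ⇒ [1, 14, 3, 9, 10, 7, 12, 6, 13]
j=1: 14>13, skip
j=2: 3≤13, i=1, swap(1,2) ⇒ [1, 3, 14, 9, 10, 7, 12, 6, 13]
j=3: 9≤13, i=2, swap(2,3) ⇒ [1, 3, 9, 14, 10, 7, 12, 6, 13]
j=4: 10≤13, i=3, swap(3,4) ⇒ [1, 3, 9, 10, 14, 7, 12, 6, 13]
j=5: 7≤13, i=4, swap(4,5) ⇒ [1, 3, 9, 10, 7, 14, 12, 6, 13]
j=6: 12≤13, i=5, swap(5,6) ⇒ [1, 3, 9, 10, 7, 12, 14, 6, 13]
j=7: 6≤13, i=6, swap(6,7) ⇒ [1, 3, 9, 10, 7, 12, 6, 14, 13]
swap(7,8) ⇒ [1, 3, 9, 10, 7, 12, 6, 13, 14]; return 7

[1, 3, 9, 10, 7, 12, 6, 13, 14]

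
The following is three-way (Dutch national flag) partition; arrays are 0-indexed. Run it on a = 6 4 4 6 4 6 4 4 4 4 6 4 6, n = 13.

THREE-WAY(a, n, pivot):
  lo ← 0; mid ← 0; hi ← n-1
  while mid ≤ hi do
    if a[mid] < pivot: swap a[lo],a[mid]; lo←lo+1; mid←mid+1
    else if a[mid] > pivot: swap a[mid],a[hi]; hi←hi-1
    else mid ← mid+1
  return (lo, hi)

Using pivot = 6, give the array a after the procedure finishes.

lo=0 mid=0 hi=12
6=6: mid=1
4<6: swap(0,1), lo=1 mid=2 ⇒ 4 6 4 6 4 6 4 4 4 4 6 4 6
4<6: swap(1,2), lo=2 mid=3 ⇒ 4 4 6 6 4 6 4 4 4 4 6 4 6
6=6: mid=4
4<6: swap(2,4), lo=3 mid=5 ⇒ 4 4 4 6 6 6 4 4 4 4 6 4 6
6=6: mid=6
4<6: swap(3,6), lo=4 mid=7 ⇒ 4 4 4 4 6 6 6 4 4 4 6 4 6
4<6: swap(4,7), lo=5 mid=8 ⇒ 4 4 4 4 4 6 6 6 4 4 6 4 6
4<6: swap(5,8), lo=6 mid=9 ⇒ 4 4 4 4 4 4 6 6 6 4 6 4 6
4<6: swap(6,9), lo=7 mid=10 ⇒ 4 4 4 4 4 4 4 6 6 6 6 4 6
6=6: mid=11
4<6: swap(7,11), lo=8 mid=12 ⇒ 4 4 4 4 4 4 4 4 6 6 6 6 6
6=6: mid=13
done. lo=8 hi=12; a=4 4 4 4 4 4 4 4 6 6 6 6 6

4 4 4 4 4 4 4 4 6 6 6 6 6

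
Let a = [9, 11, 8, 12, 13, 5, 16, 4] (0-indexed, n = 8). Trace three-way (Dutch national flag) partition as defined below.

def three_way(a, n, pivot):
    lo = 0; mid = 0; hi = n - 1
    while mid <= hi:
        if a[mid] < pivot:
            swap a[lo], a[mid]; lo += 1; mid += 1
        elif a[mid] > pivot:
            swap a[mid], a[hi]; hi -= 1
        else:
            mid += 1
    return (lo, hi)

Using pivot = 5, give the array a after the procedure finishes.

pivot = 5; lo=0, mid=0, hi=7
a[mid]=9>5: swap a[0],a[7]; hi=6 → [4, 11, 8, 12, 13, 5, 16, 9]
a[mid]=4<5: swap a[0],a[0]; lo=1,mid=1 → [4, 11, 8, 12, 13, 5, 16, 9]
a[mid]=11>5: swap a[1],a[6]; hi=5 → [4, 16, 8, 12, 13, 5, 11, 9]
a[mid]=16>5: swap a[1],a[5]; hi=4 → [4, 5, 8, 12, 13, 16, 11, 9]
a[mid]=5=5: mid=2
a[mid]=8>5: swap a[2],a[4]; hi=3 → [4, 5, 13, 12, 8, 16, 11, 9]
a[mid]=13>5: swap a[2],a[3]; hi=2 → [4, 5, 12, 13, 8, 16, 11, 9]
a[mid]=12>5: swap a[2],a[2]; hi=1 → [4, 5, 12, 13, 8, 16, 11, 9]
end: lo=1, hi=1; a = [4, 5, 12, 13, 8, 16, 11, 9]

[4, 5, 12, 13, 8, 16, 11, 9]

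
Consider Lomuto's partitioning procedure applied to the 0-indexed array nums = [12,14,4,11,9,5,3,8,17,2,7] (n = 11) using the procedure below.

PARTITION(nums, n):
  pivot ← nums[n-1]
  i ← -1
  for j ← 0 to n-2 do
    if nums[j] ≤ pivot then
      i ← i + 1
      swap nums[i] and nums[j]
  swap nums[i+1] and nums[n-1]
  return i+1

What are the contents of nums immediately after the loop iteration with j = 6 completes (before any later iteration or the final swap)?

pivot = nums[10] = 7; i = -1
j=0: nums[0]=12 > 7 → no swap
j=1: nums[1]=14 > 7 → no swap
j=2: nums[2]=4 ≤ 7 → i=0, swap nums[0],nums[2] → [4,14,12,11,9,5,3,8,17,2,7]
j=3: nums[3]=11 > 7 → no swap
j=4: nums[4]=9 > 7 → no swap
j=5: nums[5]=5 ≤ 7 → i=1, swap nums[1],nums[5] → [4,5,12,11,9,14,3,8,17,2,7]
j=6: nums[6]=3 ≤ 7 → i=2, swap nums[2],nums[6] → [4,5,3,11,9,14,12,8,17,2,7]
(after j=6) nums = [4,5,3,11,9,14,12,8,17,2,7]

[4,5,3,11,9,14,12,8,17,2,7]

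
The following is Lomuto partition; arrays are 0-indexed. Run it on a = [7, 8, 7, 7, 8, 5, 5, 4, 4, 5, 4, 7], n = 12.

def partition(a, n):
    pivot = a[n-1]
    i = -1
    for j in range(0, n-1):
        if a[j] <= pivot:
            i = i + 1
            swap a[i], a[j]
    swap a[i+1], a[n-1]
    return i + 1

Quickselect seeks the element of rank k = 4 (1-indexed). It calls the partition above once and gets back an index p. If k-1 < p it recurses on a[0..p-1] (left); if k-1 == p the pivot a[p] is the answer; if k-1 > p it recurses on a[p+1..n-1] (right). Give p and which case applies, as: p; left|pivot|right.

pivot=7, i=-1
j=0: 7≤7, i=0, swap(0,0) ⇒ [7, 8, 7, 7, 8, 5, 5, 4, 4, 5, 4, 7]
j=1: 8>7, skip
j=2: 7≤7, i=1, swap(1,2) ⇒ [7, 7, 8, 7, 8, 5, 5, 4, 4, 5, 4, 7]
j=3: 7≤7, i=2, swap(2,3) ⇒ [7, 7, 7, 8, 8, 5, 5, 4, 4, 5, 4, 7]
j=4: 8>7, skip
j=5: 5≤7, i=3, swap(3,5) ⇒ [7, 7, 7, 5, 8, 8, 5, 4, 4, 5, 4, 7]
j=6: 5≤7, i=4, swap(4,6) ⇒ [7, 7, 7, 5, 5, 8, 8, 4, 4, 5, 4, 7]
j=7: 4≤7, i=5, swap(5,7) ⇒ [7, 7, 7, 5, 5, 4, 8, 8, 4, 5, 4, 7]
j=8: 4≤7, i=6, swap(6,8) ⇒ [7, 7, 7, 5, 5, 4, 4, 8, 8, 5, 4, 7]
j=9: 5≤7, i=7, swap(7,9) ⇒ [7, 7, 7, 5, 5, 4, 4, 5, 8, 8, 4, 7]
j=10: 4≤7, i=8, swap(8,10) ⇒ [7, 7, 7, 5, 5, 4, 4, 5, 4, 8, 8, 7]
swap(9,11) ⇒ [7, 7, 7, 5, 5, 4, 4, 5, 4, 7, 8, 8]; return 9
p = 9; k-1 = 3 < 9 ⇒ left

9; left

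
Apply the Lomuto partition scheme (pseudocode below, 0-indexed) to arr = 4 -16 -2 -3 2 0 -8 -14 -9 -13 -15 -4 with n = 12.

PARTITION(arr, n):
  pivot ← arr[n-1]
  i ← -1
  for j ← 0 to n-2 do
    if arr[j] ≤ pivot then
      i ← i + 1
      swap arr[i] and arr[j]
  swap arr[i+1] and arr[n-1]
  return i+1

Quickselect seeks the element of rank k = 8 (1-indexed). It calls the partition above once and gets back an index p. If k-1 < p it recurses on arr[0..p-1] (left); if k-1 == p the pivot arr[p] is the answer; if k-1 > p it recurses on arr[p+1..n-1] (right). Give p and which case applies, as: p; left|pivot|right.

pivot = arr[11] = -4; i = -1
j=0: arr[0]=4 > -4 → no swap
j=1: arr[1]=-16 ≤ -4 → i=0, swap arr[0],arr[1] → -16 4 -2 -3 2 0 -8 -14 -9 -13 -15 -4
j=2: arr[2]=-2 > -4 → no swap
j=3: arr[3]=-3 > -4 → no swap
j=4: arr[4]=2 > -4 → no swap
j=5: arr[5]=0 > -4 → no swap
j=6: arr[6]=-8 ≤ -4 → i=1, swap arr[1],arr[6] → -16 -8 -2 -3 2 0 4 -14 -9 -13 -15 -4
j=7: arr[7]=-14 ≤ -4 → i=2, swap arr[2],arr[7] → -16 -8 -14 -3 2 0 4 -2 -9 -13 -15 -4
j=8: arr[8]=-9 ≤ -4 → i=3, swap arr[3],arr[8] → -16 -8 -14 -9 2 0 4 -2 -3 -13 -15 -4
j=9: arr[9]=-13 ≤ -4 → i=4, swap arr[4],arr[9] → -16 -8 -14 -9 -13 0 4 -2 -3 2 -15 -4
j=10: arr[10]=-15 ≤ -4 → i=5, swap arr[5],arr[10] → -16 -8 -14 -9 -13 -15 4 -2 -3 2 0 -4
final swap arr[6],arr[11] → -16 -8 -14 -9 -13 -15 -4 -2 -3 2 0 4; return 6
p = 6; k-1 = 7 > 6 ⇒ right

6; right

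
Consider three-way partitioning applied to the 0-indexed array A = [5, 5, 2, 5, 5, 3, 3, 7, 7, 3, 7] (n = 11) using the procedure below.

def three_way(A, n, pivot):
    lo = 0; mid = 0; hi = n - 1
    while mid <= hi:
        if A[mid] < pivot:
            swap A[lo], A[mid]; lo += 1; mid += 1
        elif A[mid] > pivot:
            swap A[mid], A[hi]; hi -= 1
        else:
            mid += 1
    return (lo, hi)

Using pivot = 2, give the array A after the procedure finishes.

lo=0 mid=0 hi=10
5>2: swap(0,10), hi=9 ⇒ [7, 5, 2, 5, 5, 3, 3, 7, 7, 3, 5]
7>2: swap(0,9), hi=8 ⇒ [3, 5, 2, 5, 5, 3, 3, 7, 7, 7, 5]
3>2: swap(0,8), hi=7 ⇒ [7, 5, 2, 5, 5, 3, 3, 7, 3, 7, 5]
7>2: swap(0,7), hi=6 ⇒ [7, 5, 2, 5, 5, 3, 3, 7, 3, 7, 5]
7>2: swap(0,6), hi=5 ⇒ [3, 5, 2, 5, 5, 3, 7, 7, 3, 7, 5]
3>2: swap(0,5), hi=4 ⇒ [3, 5, 2, 5, 5, 3, 7, 7, 3, 7, 5]
3>2: swap(0,4), hi=3 ⇒ [5, 5, 2, 5, 3, 3, 7, 7, 3, 7, 5]
5>2: swap(0,3), hi=2 ⇒ [5, 5, 2, 5, 3, 3, 7, 7, 3, 7, 5]
5>2: swap(0,2), hi=1 ⇒ [2, 5, 5, 5, 3, 3, 7, 7, 3, 7, 5]
2=2: mid=1
5>2: swap(1,1), hi=0 ⇒ [2, 5, 5, 5, 3, 3, 7, 7, 3, 7, 5]
done. lo=0 hi=0; A=[2, 5, 5, 5, 3, 3, 7, 7, 3, 7, 5]

[2, 5, 5, 5, 3, 3, 7, 7, 3, 7, 5]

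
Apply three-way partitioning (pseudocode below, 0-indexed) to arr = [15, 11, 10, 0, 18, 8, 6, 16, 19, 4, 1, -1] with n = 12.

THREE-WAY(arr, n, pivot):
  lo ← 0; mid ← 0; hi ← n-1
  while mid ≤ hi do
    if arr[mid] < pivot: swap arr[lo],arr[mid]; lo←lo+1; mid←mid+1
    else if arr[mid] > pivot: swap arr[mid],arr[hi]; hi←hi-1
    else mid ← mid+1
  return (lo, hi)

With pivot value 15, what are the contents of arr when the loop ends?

lo=0 mid=0 hi=11
15=15: mid=1
11<15: swap(0,1), lo=1 mid=2 ⇒ [11, 15, 10, 0, 18, 8, 6, 16, 19, 4, 1, -1]
10<15: swap(1,2), lo=2 mid=3 ⇒ [11, 10, 15, 0, 18, 8, 6, 16, 19, 4, 1, -1]
0<15: swap(2,3), lo=3 mid=4 ⇒ [11, 10, 0, 15, 18, 8, 6, 16, 19, 4, 1, -1]
18>15: swap(4,11), hi=10 ⇒ [11, 10, 0, 15, -1, 8, 6, 16, 19, 4, 1, 18]
-1<15: swap(3,4), lo=4 mid=5 ⇒ [11, 10, 0, -1, 15, 8, 6, 16, 19, 4, 1, 18]
8<15: swap(4,5), lo=5 mid=6 ⇒ [11, 10, 0, -1, 8, 15, 6, 16, 19, 4, 1, 18]
6<15: swap(5,6), lo=6 mid=7 ⇒ [11, 10, 0, -1, 8, 6, 15, 16, 19, 4, 1, 18]
16>15: swap(7,10), hi=9 ⇒ [11, 10, 0, -1, 8, 6, 15, 1, 19, 4, 16, 18]
1<15: swap(6,7), lo=7 mid=8 ⇒ [11, 10, 0, -1, 8, 6, 1, 15, 19, 4, 16, 18]
19>15: swap(8,9), hi=8 ⇒ [11, 10, 0, -1, 8, 6, 1, 15, 4, 19, 16, 18]
4<15: swap(7,8), lo=8 mid=9 ⇒ [11, 10, 0, -1, 8, 6, 1, 4, 15, 19, 16, 18]
done. lo=8 hi=8; arr=[11, 10, 0, -1, 8, 6, 1, 4, 15, 19, 16, 18]

[11, 10, 0, -1, 8, 6, 1, 4, 15, 19, 16, 18]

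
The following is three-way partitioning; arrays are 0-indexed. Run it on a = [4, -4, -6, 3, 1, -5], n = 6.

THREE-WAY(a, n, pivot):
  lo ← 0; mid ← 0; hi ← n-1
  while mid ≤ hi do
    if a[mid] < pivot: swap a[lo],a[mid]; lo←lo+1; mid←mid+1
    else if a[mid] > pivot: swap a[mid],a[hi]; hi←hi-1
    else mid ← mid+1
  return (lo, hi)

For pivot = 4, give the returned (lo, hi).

(5, 5)

pivot = 4; lo=0, mid=0, hi=5
a[mid]=4=4: mid=1
a[mid]=-4<4: swap a[0],a[1]; lo=1,mid=2 → [-4, 4, -6, 3, 1, -5]
a[mid]=-6<4: swap a[1],a[2]; lo=2,mid=3 → [-4, -6, 4, 3, 1, -5]
a[mid]=3<4: swap a[2],a[3]; lo=3,mid=4 → [-4, -6, 3, 4, 1, -5]
a[mid]=1<4: swap a[3],a[4]; lo=4,mid=5 → [-4, -6, 3, 1, 4, -5]
a[mid]=-5<4: swap a[4],a[5]; lo=5,mid=6 → [-4, -6, 3, 1, -5, 4]
end: lo=5, hi=5; a = [-4, -6, 3, 1, -5, 4]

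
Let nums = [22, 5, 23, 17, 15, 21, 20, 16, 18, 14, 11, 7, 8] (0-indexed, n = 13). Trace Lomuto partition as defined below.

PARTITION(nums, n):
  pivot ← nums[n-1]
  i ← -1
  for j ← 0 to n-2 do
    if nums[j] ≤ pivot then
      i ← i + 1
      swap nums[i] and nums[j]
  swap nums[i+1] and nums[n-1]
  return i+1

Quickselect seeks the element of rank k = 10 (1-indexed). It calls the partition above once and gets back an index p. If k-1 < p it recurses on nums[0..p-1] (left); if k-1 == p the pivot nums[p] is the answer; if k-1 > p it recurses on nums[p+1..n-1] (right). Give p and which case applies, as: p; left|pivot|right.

2; right

pivot = nums[12] = 8; i = -1
j=0: nums[0]=22 > 8 → no swap
j=1: nums[1]=5 ≤ 8 → i=0, swap nums[0],nums[1] → [5, 22, 23, 17, 15, 21, 20, 16, 18, 14, 11, 7, 8]
j=2: nums[2]=23 > 8 → no swap
j=3: nums[3]=17 > 8 → no swap
j=4: nums[4]=15 > 8 → no swap
j=5: nums[5]=21 > 8 → no swap
j=6: nums[6]=20 > 8 → no swap
j=7: nums[7]=16 > 8 → no swap
j=8: nums[8]=18 > 8 → no swap
j=9: nums[9]=14 > 8 → no swap
j=10: nums[10]=11 > 8 → no swap
j=11: nums[11]=7 ≤ 8 → i=1, swap nums[1],nums[11] → [5, 7, 23, 17, 15, 21, 20, 16, 18, 14, 11, 22, 8]
final swap nums[2],nums[12] → [5, 7, 8, 17, 15, 21, 20, 16, 18, 14, 11, 22, 23]; return 2
p = 2; k-1 = 9 > 2 ⇒ right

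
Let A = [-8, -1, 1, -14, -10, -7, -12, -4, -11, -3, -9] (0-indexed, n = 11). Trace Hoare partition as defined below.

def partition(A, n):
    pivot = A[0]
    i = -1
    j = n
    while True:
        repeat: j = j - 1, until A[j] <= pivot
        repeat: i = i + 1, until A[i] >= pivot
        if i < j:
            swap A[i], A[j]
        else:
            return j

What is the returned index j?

pivot = A[0] = -8; i = -1, j = 11
j→10 (A[10]=-9≤-8), i→0 (A[0]=-8≥-8); i<j, swap → [-9, -1, 1, -14, -10, -7, -12, -4, -11, -3, -8]
j→8 (A[8]=-11≤-8), i→1 (A[1]=-1≥-8); i<j, swap → [-9, -11, 1, -14, -10, -7, -12, -4, -1, -3, -8]
j→6 (A[6]=-12≤-8), i→2 (A[2]=1≥-8); i<j, swap → [-9, -11, -12, -14, -10, -7, 1, -4, -1, -3, -8]
j→4, i→5; i≥j, return j=4. A = [-9, -11, -12, -14, -10, -7, 1, -4, -1, -3, -8]

4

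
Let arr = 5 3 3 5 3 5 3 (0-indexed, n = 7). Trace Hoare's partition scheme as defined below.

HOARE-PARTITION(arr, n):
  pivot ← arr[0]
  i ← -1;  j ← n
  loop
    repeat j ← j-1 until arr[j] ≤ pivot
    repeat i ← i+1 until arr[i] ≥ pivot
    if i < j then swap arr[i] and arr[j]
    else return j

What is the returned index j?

4

pivot = arr[0] = 5; i = -1, j = 7
j→6 (arr[6]=3≤5), i→0 (arr[0]=5≥5); i<j, swap → 3 3 3 5 3 5 5
j→5 (arr[5]=5≤5), i→3 (arr[3]=5≥5); i<j, swap → 3 3 3 5 3 5 5
j→4, i→5; i≥j, return j=4. arr = 3 3 3 5 3 5 5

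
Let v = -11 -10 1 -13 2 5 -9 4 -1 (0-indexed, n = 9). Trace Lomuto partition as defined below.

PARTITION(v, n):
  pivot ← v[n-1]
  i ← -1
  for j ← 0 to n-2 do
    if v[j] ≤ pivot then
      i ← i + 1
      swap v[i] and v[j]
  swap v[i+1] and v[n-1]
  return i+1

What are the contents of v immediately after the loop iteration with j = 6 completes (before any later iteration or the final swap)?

pivot=-1, i=-1
j=0: -11≤-1, i=0, swap(0,0) ⇒ -11 -10 1 -13 2 5 -9 4 -1
j=1: -10≤-1, i=1, swap(1,1) ⇒ -11 -10 1 -13 2 5 -9 4 -1
j=2: 1>-1, skip
j=3: -13≤-1, i=2, swap(2,3) ⇒ -11 -10 -13 1 2 5 -9 4 -1
j=4: 2>-1, skip
j=5: 5>-1, skip
j=6: -9≤-1, i=3, swap(3,6) ⇒ -11 -10 -13 -9 2 5 1 4 -1
(after j=6) v = -11 -10 -13 -9 2 5 1 4 -1

-11 -10 -13 -9 2 5 1 4 -1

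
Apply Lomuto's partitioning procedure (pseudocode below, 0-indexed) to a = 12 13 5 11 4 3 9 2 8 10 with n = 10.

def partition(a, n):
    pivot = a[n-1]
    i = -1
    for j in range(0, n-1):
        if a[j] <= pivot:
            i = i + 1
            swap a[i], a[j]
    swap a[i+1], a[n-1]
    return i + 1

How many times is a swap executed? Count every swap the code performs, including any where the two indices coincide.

7

pivot = a[9] = 10; i = -1
j=0: a[0]=12 > 10 → no swap
j=1: a[1]=13 > 10 → no swap
j=2: a[2]=5 ≤ 10 → i=0, swap a[0],a[2] → 5 13 12 11 4 3 9 2 8 10
j=3: a[3]=11 > 10 → no swap
j=4: a[4]=4 ≤ 10 → i=1, swap a[1],a[4] → 5 4 12 11 13 3 9 2 8 10
j=5: a[5]=3 ≤ 10 → i=2, swap a[2],a[5] → 5 4 3 11 13 12 9 2 8 10
j=6: a[6]=9 ≤ 10 → i=3, swap a[3],a[6] → 5 4 3 9 13 12 11 2 8 10
j=7: a[7]=2 ≤ 10 → i=4, swap a[4],a[7] → 5 4 3 9 2 12 11 13 8 10
j=8: a[8]=8 ≤ 10 → i=5, swap a[5],a[8] → 5 4 3 9 2 8 11 13 12 10
final swap a[6],a[9] → 5 4 3 9 2 8 10 13 12 11; return 6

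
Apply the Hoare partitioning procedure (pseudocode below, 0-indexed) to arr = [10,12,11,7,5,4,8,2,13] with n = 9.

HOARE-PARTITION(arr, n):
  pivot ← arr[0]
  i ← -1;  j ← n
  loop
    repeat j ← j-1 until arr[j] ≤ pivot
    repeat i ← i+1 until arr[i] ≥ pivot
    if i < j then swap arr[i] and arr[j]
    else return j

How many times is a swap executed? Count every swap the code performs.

pivot=10
j stops at 7 (2), i stops at 0 (10); swap ⇒ [2,12,11,7,5,4,8,10,13]
j stops at 6 (8), i stops at 1 (12); swap ⇒ [2,8,11,7,5,4,12,10,13]
j stops at 5 (4), i stops at 2 (11); swap ⇒ [2,8,4,7,5,11,12,10,13]
j stops at 4, i stops at 5; i≥j ⇒ return 4. arr=[2,8,4,7,5,11,12,10,13]

3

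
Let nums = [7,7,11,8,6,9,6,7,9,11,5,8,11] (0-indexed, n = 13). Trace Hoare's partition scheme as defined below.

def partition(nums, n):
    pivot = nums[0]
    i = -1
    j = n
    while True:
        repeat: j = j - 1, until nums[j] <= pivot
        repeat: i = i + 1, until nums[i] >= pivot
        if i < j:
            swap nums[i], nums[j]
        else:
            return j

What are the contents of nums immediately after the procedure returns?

[5,7,6,6,8,9,11,7,9,11,7,8,11]

pivot=7
j stops at 10 (5), i stops at 0 (7); swap ⇒ [5,7,11,8,6,9,6,7,9,11,7,8,11]
j stops at 7 (7), i stops at 1 (7); swap ⇒ [5,7,11,8,6,9,6,7,9,11,7,8,11]
j stops at 6 (6), i stops at 2 (11); swap ⇒ [5,7,6,8,6,9,11,7,9,11,7,8,11]
j stops at 4 (6), i stops at 3 (8); swap ⇒ [5,7,6,6,8,9,11,7,9,11,7,8,11]
j stops at 3, i stops at 4; i≥j ⇒ return 3. nums=[5,7,6,6,8,9,11,7,9,11,7,8,11]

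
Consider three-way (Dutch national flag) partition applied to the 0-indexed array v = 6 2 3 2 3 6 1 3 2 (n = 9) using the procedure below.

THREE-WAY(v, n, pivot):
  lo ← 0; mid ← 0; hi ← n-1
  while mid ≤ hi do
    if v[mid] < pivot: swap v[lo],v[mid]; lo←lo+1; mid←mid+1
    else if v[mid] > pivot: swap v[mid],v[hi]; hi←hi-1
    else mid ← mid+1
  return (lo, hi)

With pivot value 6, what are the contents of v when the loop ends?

2 3 2 3 1 3 2 6 6

pivot = 6; lo=0, mid=0, hi=8
v[mid]=6=6: mid=1
v[mid]=2<6: swap v[0],v[1]; lo=1,mid=2 → 2 6 3 2 3 6 1 3 2
v[mid]=3<6: swap v[1],v[2]; lo=2,mid=3 → 2 3 6 2 3 6 1 3 2
v[mid]=2<6: swap v[2],v[3]; lo=3,mid=4 → 2 3 2 6 3 6 1 3 2
v[mid]=3<6: swap v[3],v[4]; lo=4,mid=5 → 2 3 2 3 6 6 1 3 2
v[mid]=6=6: mid=6
v[mid]=1<6: swap v[4],v[6]; lo=5,mid=7 → 2 3 2 3 1 6 6 3 2
v[mid]=3<6: swap v[5],v[7]; lo=6,mid=8 → 2 3 2 3 1 3 6 6 2
v[mid]=2<6: swap v[6],v[8]; lo=7,mid=9 → 2 3 2 3 1 3 2 6 6
end: lo=7, hi=8; v = 2 3 2 3 1 3 2 6 6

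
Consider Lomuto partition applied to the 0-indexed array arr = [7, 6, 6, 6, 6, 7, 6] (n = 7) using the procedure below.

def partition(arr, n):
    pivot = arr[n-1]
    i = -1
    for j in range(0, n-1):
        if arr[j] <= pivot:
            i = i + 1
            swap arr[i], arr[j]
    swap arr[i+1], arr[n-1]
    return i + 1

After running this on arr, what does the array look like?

[6, 6, 6, 6, 6, 7, 7]

pivot = arr[6] = 6; i = -1
j=0: arr[0]=7 > 6 → no swap
j=1: arr[1]=6 ≤ 6 → i=0, swap arr[0],arr[1] → [6, 7, 6, 6, 6, 7, 6]
j=2: arr[2]=6 ≤ 6 → i=1, swap arr[1],arr[2] → [6, 6, 7, 6, 6, 7, 6]
j=3: arr[3]=6 ≤ 6 → i=2, swap arr[2],arr[3] → [6, 6, 6, 7, 6, 7, 6]
j=4: arr[4]=6 ≤ 6 → i=3, swap arr[3],arr[4] → [6, 6, 6, 6, 7, 7, 6]
j=5: arr[5]=7 > 6 → no swap
final swap arr[4],arr[6] → [6, 6, 6, 6, 6, 7, 7]; return 4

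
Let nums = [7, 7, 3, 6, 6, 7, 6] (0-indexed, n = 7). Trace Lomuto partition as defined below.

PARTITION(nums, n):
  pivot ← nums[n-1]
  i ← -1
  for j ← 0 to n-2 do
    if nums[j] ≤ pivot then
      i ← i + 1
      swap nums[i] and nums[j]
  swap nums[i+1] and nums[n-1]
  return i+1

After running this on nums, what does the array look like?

pivot = nums[6] = 6; i = -1
j=0: nums[0]=7 > 6 → no swap
j=1: nums[1]=7 > 6 → no swap
j=2: nums[2]=3 ≤ 6 → i=0, swap nums[0],nums[2] → [3, 7, 7, 6, 6, 7, 6]
j=3: nums[3]=6 ≤ 6 → i=1, swap nums[1],nums[3] → [3, 6, 7, 7, 6, 7, 6]
j=4: nums[4]=6 ≤ 6 → i=2, swap nums[2],nums[4] → [3, 6, 6, 7, 7, 7, 6]
j=5: nums[5]=7 > 6 → no swap
final swap nums[3],nums[6] → [3, 6, 6, 6, 7, 7, 7]; return 3

[3, 6, 6, 6, 7, 7, 7]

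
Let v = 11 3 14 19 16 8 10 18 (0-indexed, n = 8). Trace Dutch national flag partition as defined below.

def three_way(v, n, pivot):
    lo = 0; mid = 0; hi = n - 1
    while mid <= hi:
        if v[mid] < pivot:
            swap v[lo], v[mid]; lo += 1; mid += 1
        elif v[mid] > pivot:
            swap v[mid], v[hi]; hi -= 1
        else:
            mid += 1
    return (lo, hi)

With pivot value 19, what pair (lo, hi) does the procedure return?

lo=0 mid=0 hi=7
11<19: swap(0,0), lo=1 mid=1 ⇒ 11 3 14 19 16 8 10 18
3<19: swap(1,1), lo=2 mid=2 ⇒ 11 3 14 19 16 8 10 18
14<19: swap(2,2), lo=3 mid=3 ⇒ 11 3 14 19 16 8 10 18
19=19: mid=4
16<19: swap(3,4), lo=4 mid=5 ⇒ 11 3 14 16 19 8 10 18
8<19: swap(4,5), lo=5 mid=6 ⇒ 11 3 14 16 8 19 10 18
10<19: swap(5,6), lo=6 mid=7 ⇒ 11 3 14 16 8 10 19 18
18<19: swap(6,7), lo=7 mid=8 ⇒ 11 3 14 16 8 10 18 19
done. lo=7 hi=7; v=11 3 14 16 8 10 18 19

(7, 7)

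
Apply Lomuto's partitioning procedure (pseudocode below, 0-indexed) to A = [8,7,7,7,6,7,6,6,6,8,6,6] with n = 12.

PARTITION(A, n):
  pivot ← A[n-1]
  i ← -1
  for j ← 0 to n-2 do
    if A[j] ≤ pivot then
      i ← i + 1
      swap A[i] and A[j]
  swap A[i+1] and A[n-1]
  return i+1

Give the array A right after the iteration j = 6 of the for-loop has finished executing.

[6,6,7,7,8,7,7,6,6,8,6,6]

pivot = A[11] = 6; i = -1
j=0: A[0]=8 > 6 → no swap
j=1: A[1]=7 > 6 → no swap
j=2: A[2]=7 > 6 → no swap
j=3: A[3]=7 > 6 → no swap
j=4: A[4]=6 ≤ 6 → i=0, swap A[0],A[4] → [6,7,7,7,8,7,6,6,6,8,6,6]
j=5: A[5]=7 > 6 → no swap
j=6: A[6]=6 ≤ 6 → i=1, swap A[1],A[6] → [6,6,7,7,8,7,7,6,6,8,6,6]
(after j=6) A = [6,6,7,7,8,7,7,6,6,8,6,6]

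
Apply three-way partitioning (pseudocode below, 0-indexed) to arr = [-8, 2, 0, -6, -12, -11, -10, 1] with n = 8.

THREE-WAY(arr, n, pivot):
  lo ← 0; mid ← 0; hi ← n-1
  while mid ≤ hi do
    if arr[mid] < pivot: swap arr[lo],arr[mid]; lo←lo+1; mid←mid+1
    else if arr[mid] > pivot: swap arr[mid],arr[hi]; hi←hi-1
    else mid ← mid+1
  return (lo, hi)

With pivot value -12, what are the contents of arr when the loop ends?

[-12, 0, -6, 2, -11, -10, 1, -8]

lo=0 mid=0 hi=7
-8>-12: swap(0,7), hi=6 ⇒ [1, 2, 0, -6, -12, -11, -10, -8]
1>-12: swap(0,6), hi=5 ⇒ [-10, 2, 0, -6, -12, -11, 1, -8]
-10>-12: swap(0,5), hi=4 ⇒ [-11, 2, 0, -6, -12, -10, 1, -8]
-11>-12: swap(0,4), hi=3 ⇒ [-12, 2, 0, -6, -11, -10, 1, -8]
-12=-12: mid=1
2>-12: swap(1,3), hi=2 ⇒ [-12, -6, 0, 2, -11, -10, 1, -8]
-6>-12: swap(1,2), hi=1 ⇒ [-12, 0, -6, 2, -11, -10, 1, -8]
0>-12: swap(1,1), hi=0 ⇒ [-12, 0, -6, 2, -11, -10, 1, -8]
done. lo=0 hi=0; arr=[-12, 0, -6, 2, -11, -10, 1, -8]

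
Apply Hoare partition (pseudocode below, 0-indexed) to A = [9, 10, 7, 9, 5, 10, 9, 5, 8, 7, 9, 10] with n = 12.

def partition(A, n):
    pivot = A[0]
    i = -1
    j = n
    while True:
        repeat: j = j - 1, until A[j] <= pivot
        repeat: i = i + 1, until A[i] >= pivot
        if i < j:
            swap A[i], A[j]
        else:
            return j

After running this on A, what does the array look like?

pivot = A[0] = 9; i = -1, j = 12
j→10 (A[10]=9≤9), i→0 (A[0]=9≥9); i<j, swap → [9, 10, 7, 9, 5, 10, 9, 5, 8, 7, 9, 10]
j→9 (A[9]=7≤9), i→1 (A[1]=10≥9); i<j, swap → [9, 7, 7, 9, 5, 10, 9, 5, 8, 10, 9, 10]
j→8 (A[8]=8≤9), i→3 (A[3]=9≥9); i<j, swap → [9, 7, 7, 8, 5, 10, 9, 5, 9, 10, 9, 10]
j→7 (A[7]=5≤9), i→5 (A[5]=10≥9); i<j, swap → [9, 7, 7, 8, 5, 5, 9, 10, 9, 10, 9, 10]
j→6, i→6; i≥j, return j=6. A = [9, 7, 7, 8, 5, 5, 9, 10, 9, 10, 9, 10]

[9, 7, 7, 8, 5, 5, 9, 10, 9, 10, 9, 10]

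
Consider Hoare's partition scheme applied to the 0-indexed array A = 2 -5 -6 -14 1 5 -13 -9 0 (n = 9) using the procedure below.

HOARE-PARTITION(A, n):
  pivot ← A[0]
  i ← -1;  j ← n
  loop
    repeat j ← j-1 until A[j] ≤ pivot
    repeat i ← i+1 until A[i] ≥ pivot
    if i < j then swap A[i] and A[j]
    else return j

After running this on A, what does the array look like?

pivot=2
j stops at 8 (0), i stops at 0 (2); swap ⇒ 0 -5 -6 -14 1 5 -13 -9 2
j stops at 7 (-9), i stops at 5 (5); swap ⇒ 0 -5 -6 -14 1 -9 -13 5 2
j stops at 6, i stops at 7; i≥j ⇒ return 6. A=0 -5 -6 -14 1 -9 -13 5 2

0 -5 -6 -14 1 -9 -13 5 2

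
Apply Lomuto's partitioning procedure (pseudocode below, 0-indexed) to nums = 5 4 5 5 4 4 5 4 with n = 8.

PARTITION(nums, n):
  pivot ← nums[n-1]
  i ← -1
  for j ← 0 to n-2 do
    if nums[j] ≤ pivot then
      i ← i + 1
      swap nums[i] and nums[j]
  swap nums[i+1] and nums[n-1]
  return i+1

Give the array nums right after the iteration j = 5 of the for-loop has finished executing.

4 4 4 5 5 5 5 4

pivot = nums[7] = 4; i = -1
j=0: nums[0]=5 > 4 → no swap
j=1: nums[1]=4 ≤ 4 → i=0, swap nums[0],nums[1] → 4 5 5 5 4 4 5 4
j=2: nums[2]=5 > 4 → no swap
j=3: nums[3]=5 > 4 → no swap
j=4: nums[4]=4 ≤ 4 → i=1, swap nums[1],nums[4] → 4 4 5 5 5 4 5 4
j=5: nums[5]=4 ≤ 4 → i=2, swap nums[2],nums[5] → 4 4 4 5 5 5 5 4
(after j=5) nums = 4 4 4 5 5 5 5 4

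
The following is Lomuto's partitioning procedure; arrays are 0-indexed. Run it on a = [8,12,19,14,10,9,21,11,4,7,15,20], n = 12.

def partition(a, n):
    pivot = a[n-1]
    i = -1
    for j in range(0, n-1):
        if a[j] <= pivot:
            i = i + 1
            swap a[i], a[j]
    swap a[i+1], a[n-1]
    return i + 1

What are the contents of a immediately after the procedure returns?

[8,12,19,14,10,9,11,4,7,15,20,21]

pivot=20, i=-1
j=0: 8≤20, i=0, swap(0,0) ⇒ [8,12,19,14,10,9,21,11,4,7,15,20]
j=1: 12≤20, i=1, swap(1,1) ⇒ [8,12,19,14,10,9,21,11,4,7,15,20]
j=2: 19≤20, i=2, swap(2,2) ⇒ [8,12,19,14,10,9,21,11,4,7,15,20]
j=3: 14≤20, i=3, swap(3,3) ⇒ [8,12,19,14,10,9,21,11,4,7,15,20]
j=4: 10≤20, i=4, swap(4,4) ⇒ [8,12,19,14,10,9,21,11,4,7,15,20]
j=5: 9≤20, i=5, swap(5,5) ⇒ [8,12,19,14,10,9,21,11,4,7,15,20]
j=6: 21>20, skip
j=7: 11≤20, i=6, swap(6,7) ⇒ [8,12,19,14,10,9,11,21,4,7,15,20]
j=8: 4≤20, i=7, swap(7,8) ⇒ [8,12,19,14,10,9,11,4,21,7,15,20]
j=9: 7≤20, i=8, swap(8,9) ⇒ [8,12,19,14,10,9,11,4,7,21,15,20]
j=10: 15≤20, i=9, swap(9,10) ⇒ [8,12,19,14,10,9,11,4,7,15,21,20]
swap(10,11) ⇒ [8,12,19,14,10,9,11,4,7,15,20,21]; return 10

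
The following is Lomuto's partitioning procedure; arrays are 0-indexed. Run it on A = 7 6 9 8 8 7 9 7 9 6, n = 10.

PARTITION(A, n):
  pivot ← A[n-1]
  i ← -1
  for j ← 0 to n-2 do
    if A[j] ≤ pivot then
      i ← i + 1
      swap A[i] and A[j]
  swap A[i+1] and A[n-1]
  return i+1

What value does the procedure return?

pivot = A[9] = 6; i = -1
j=0: A[0]=7 > 6 → no swap
j=1: A[1]=6 ≤ 6 → i=0, swap A[0],A[1] → 6 7 9 8 8 7 9 7 9 6
j=2: A[2]=9 > 6 → no swap
j=3: A[3]=8 > 6 → no swap
j=4: A[4]=8 > 6 → no swap
j=5: A[5]=7 > 6 → no swap
j=6: A[6]=9 > 6 → no swap
j=7: A[7]=7 > 6 → no swap
j=8: A[8]=9 > 6 → no swap
final swap A[1],A[9] → 6 6 9 8 8 7 9 7 9 7; return 1

1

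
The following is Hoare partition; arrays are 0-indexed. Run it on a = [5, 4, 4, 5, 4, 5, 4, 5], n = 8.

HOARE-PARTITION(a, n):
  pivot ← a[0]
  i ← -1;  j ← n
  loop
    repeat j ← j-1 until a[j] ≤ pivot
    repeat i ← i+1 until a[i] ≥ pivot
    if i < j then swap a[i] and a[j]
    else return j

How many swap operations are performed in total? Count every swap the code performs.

2

pivot = a[0] = 5; i = -1, j = 8
j→7 (a[7]=5≤5), i→0 (a[0]=5≥5); i<j, swap → [5, 4, 4, 5, 4, 5, 4, 5]
j→6 (a[6]=4≤5), i→3 (a[3]=5≥5); i<j, swap → [5, 4, 4, 4, 4, 5, 5, 5]
j→5, i→5; i≥j, return j=5. a = [5, 4, 4, 4, 4, 5, 5, 5]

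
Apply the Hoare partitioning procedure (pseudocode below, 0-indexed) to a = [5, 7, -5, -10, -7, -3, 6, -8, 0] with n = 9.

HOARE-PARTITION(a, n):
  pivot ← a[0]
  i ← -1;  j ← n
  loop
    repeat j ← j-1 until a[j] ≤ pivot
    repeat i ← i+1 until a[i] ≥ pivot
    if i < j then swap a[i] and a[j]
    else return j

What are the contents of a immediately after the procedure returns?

[0, -8, -5, -10, -7, -3, 6, 7, 5]

pivot=5
j stops at 8 (0), i stops at 0 (5); swap ⇒ [0, 7, -5, -10, -7, -3, 6, -8, 5]
j stops at 7 (-8), i stops at 1 (7); swap ⇒ [0, -8, -5, -10, -7, -3, 6, 7, 5]
j stops at 5, i stops at 6; i≥j ⇒ return 5. a=[0, -8, -5, -10, -7, -3, 6, 7, 5]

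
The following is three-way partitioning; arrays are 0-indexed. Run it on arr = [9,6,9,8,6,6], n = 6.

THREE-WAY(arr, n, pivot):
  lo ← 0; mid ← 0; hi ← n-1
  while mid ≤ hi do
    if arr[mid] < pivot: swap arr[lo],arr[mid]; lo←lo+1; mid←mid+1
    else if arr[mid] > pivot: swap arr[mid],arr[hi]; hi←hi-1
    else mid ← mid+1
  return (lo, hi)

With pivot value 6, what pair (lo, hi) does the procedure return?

lo=0 mid=0 hi=5
9>6: swap(0,5), hi=4 ⇒ [6,6,9,8,6,9]
6=6: mid=1
6=6: mid=2
9>6: swap(2,4), hi=3 ⇒ [6,6,6,8,9,9]
6=6: mid=3
8>6: swap(3,3), hi=2 ⇒ [6,6,6,8,9,9]
done. lo=0 hi=2; arr=[6,6,6,8,9,9]

(0, 2)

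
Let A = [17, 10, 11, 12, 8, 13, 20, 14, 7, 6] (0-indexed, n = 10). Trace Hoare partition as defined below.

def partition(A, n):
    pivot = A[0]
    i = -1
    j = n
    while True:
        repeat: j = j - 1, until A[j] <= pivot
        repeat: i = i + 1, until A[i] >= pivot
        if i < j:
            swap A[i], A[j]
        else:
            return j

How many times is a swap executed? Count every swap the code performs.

2

pivot = A[0] = 17; i = -1, j = 10
j→9 (A[9]=6≤17), i→0 (A[0]=17≥17); i<j, swap → [6, 10, 11, 12, 8, 13, 20, 14, 7, 17]
j→8 (A[8]=7≤17), i→6 (A[6]=20≥17); i<j, swap → [6, 10, 11, 12, 8, 13, 7, 14, 20, 17]
j→7, i→8; i≥j, return j=7. A = [6, 10, 11, 12, 8, 13, 7, 14, 20, 17]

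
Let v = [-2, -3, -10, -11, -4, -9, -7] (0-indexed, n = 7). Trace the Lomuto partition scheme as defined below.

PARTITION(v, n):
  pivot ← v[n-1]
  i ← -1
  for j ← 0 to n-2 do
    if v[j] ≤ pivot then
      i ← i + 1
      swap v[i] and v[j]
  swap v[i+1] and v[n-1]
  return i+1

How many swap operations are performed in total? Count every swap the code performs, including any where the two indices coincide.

pivot=-7, i=-1
j=0: -2>-7, skip
j=1: -3>-7, skip
j=2: -10≤-7, i=0, swap(0,2) ⇒ [-10, -3, -2, -11, -4, -9, -7]
j=3: -11≤-7, i=1, swap(1,3) ⇒ [-10, -11, -2, -3, -4, -9, -7]
j=4: -4>-7, skip
j=5: -9≤-7, i=2, swap(2,5) ⇒ [-10, -11, -9, -3, -4, -2, -7]
swap(3,6) ⇒ [-10, -11, -9, -7, -4, -2, -3]; return 3

4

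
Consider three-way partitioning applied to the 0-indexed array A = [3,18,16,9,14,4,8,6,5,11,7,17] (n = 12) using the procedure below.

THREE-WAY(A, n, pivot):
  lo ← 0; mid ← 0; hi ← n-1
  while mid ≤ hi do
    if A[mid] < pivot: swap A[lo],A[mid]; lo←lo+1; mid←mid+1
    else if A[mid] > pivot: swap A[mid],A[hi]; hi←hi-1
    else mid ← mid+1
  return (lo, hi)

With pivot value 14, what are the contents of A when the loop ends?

lo=0 mid=0 hi=11
3<14: swap(0,0), lo=1 mid=1 ⇒ [3,18,16,9,14,4,8,6,5,11,7,17]
18>14: swap(1,11), hi=10 ⇒ [3,17,16,9,14,4,8,6,5,11,7,18]
17>14: swap(1,10), hi=9 ⇒ [3,7,16,9,14,4,8,6,5,11,17,18]
7<14: swap(1,1), lo=2 mid=2 ⇒ [3,7,16,9,14,4,8,6,5,11,17,18]
16>14: swap(2,9), hi=8 ⇒ [3,7,11,9,14,4,8,6,5,16,17,18]
11<14: swap(2,2), lo=3 mid=3 ⇒ [3,7,11,9,14,4,8,6,5,16,17,18]
9<14: swap(3,3), lo=4 mid=4 ⇒ [3,7,11,9,14,4,8,6,5,16,17,18]
14=14: mid=5
4<14: swap(4,5), lo=5 mid=6 ⇒ [3,7,11,9,4,14,8,6,5,16,17,18]
8<14: swap(5,6), lo=6 mid=7 ⇒ [3,7,11,9,4,8,14,6,5,16,17,18]
6<14: swap(6,7), lo=7 mid=8 ⇒ [3,7,11,9,4,8,6,14,5,16,17,18]
5<14: swap(7,8), lo=8 mid=9 ⇒ [3,7,11,9,4,8,6,5,14,16,17,18]
done. lo=8 hi=8; A=[3,7,11,9,4,8,6,5,14,16,17,18]

[3,7,11,9,4,8,6,5,14,16,17,18]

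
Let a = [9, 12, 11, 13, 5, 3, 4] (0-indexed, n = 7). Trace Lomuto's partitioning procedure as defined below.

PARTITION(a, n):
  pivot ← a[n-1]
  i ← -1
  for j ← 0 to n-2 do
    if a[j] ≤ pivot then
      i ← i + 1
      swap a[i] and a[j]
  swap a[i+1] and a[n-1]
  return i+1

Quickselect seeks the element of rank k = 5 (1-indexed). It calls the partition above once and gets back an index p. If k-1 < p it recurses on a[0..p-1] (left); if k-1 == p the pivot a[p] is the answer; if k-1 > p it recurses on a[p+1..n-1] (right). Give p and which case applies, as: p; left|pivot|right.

pivot=4, i=-1
j=0: 9>4, skip
j=1: 12>4, skip
j=2: 11>4, skip
j=3: 13>4, skip
j=4: 5>4, skip
j=5: 3≤4, i=0, swap(0,5) ⇒ [3, 12, 11, 13, 5, 9, 4]
swap(1,6) ⇒ [3, 4, 11, 13, 5, 9, 12]; return 1
p = 1; k-1 = 4 > 1 ⇒ right

1; right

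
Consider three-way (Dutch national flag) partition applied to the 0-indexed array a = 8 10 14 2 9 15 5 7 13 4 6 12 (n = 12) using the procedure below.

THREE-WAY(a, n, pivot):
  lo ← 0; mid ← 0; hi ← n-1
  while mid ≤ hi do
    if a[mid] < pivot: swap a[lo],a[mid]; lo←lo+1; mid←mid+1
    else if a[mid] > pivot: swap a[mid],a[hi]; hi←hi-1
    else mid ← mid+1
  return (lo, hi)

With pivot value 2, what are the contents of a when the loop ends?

lo=0 mid=0 hi=11
8>2: swap(0,11), hi=10 ⇒ 12 10 14 2 9 15 5 7 13 4 6 8
12>2: swap(0,10), hi=9 ⇒ 6 10 14 2 9 15 5 7 13 4 12 8
6>2: swap(0,9), hi=8 ⇒ 4 10 14 2 9 15 5 7 13 6 12 8
4>2: swap(0,8), hi=7 ⇒ 13 10 14 2 9 15 5 7 4 6 12 8
13>2: swap(0,7), hi=6 ⇒ 7 10 14 2 9 15 5 13 4 6 12 8
7>2: swap(0,6), hi=5 ⇒ 5 10 14 2 9 15 7 13 4 6 12 8
5>2: swap(0,5), hi=4 ⇒ 15 10 14 2 9 5 7 13 4 6 12 8
15>2: swap(0,4), hi=3 ⇒ 9 10 14 2 15 5 7 13 4 6 12 8
9>2: swap(0,3), hi=2 ⇒ 2 10 14 9 15 5 7 13 4 6 12 8
2=2: mid=1
10>2: swap(1,2), hi=1 ⇒ 2 14 10 9 15 5 7 13 4 6 12 8
14>2: swap(1,1), hi=0 ⇒ 2 14 10 9 15 5 7 13 4 6 12 8
done. lo=0 hi=0; a=2 14 10 9 15 5 7 13 4 6 12 8

2 14 10 9 15 5 7 13 4 6 12 8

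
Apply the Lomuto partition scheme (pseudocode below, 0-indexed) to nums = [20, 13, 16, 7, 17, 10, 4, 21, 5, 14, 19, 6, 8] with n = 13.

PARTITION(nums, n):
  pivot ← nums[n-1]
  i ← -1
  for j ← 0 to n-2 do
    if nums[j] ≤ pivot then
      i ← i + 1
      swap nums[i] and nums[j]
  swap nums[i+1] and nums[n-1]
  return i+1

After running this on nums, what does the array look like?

[7, 4, 5, 6, 8, 10, 13, 21, 16, 14, 19, 20, 17]

pivot = nums[12] = 8; i = -1
j=0: nums[0]=20 > 8 → no swap
j=1: nums[1]=13 > 8 → no swap
j=2: nums[2]=16 > 8 → no swap
j=3: nums[3]=7 ≤ 8 → i=0, swap nums[0],nums[3] → [7, 13, 16, 20, 17, 10, 4, 21, 5, 14, 19, 6, 8]
j=4: nums[4]=17 > 8 → no swap
j=5: nums[5]=10 > 8 → no swap
j=6: nums[6]=4 ≤ 8 → i=1, swap nums[1],nums[6] → [7, 4, 16, 20, 17, 10, 13, 21, 5, 14, 19, 6, 8]
j=7: nums[7]=21 > 8 → no swap
j=8: nums[8]=5 ≤ 8 → i=2, swap nums[2],nums[8] → [7, 4, 5, 20, 17, 10, 13, 21, 16, 14, 19, 6, 8]
j=9: nums[9]=14 > 8 → no swap
j=10: nums[10]=19 > 8 → no swap
j=11: nums[11]=6 ≤ 8 → i=3, swap nums[3],nums[11] → [7, 4, 5, 6, 17, 10, 13, 21, 16, 14, 19, 20, 8]
final swap nums[4],nums[12] → [7, 4, 5, 6, 8, 10, 13, 21, 16, 14, 19, 20, 17]; return 4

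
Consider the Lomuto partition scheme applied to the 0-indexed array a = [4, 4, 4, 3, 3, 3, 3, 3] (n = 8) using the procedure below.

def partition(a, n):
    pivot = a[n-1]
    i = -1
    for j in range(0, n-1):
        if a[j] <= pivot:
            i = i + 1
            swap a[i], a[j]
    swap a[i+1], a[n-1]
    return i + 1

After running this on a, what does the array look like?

pivot=3, i=-1
j=0: 4>3, skip
j=1: 4>3, skip
j=2: 4>3, skip
j=3: 3≤3, i=0, swap(0,3) ⇒ [3, 4, 4, 4, 3, 3, 3, 3]
j=4: 3≤3, i=1, swap(1,4) ⇒ [3, 3, 4, 4, 4, 3, 3, 3]
j=5: 3≤3, i=2, swap(2,5) ⇒ [3, 3, 3, 4, 4, 4, 3, 3]
j=6: 3≤3, i=3, swap(3,6) ⇒ [3, 3, 3, 3, 4, 4, 4, 3]
swap(4,7) ⇒ [3, 3, 3, 3, 3, 4, 4, 4]; return 4

[3, 3, 3, 3, 3, 4, 4, 4]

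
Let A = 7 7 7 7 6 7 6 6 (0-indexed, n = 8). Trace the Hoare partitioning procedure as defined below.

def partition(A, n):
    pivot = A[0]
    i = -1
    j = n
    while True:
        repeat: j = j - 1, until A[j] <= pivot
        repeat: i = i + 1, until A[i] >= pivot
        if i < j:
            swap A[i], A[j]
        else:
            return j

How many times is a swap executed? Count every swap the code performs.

pivot=7
j stops at 7 (6), i stops at 0 (7); swap ⇒ 6 7 7 7 6 7 6 7
j stops at 6 (6), i stops at 1 (7); swap ⇒ 6 6 7 7 6 7 7 7
j stops at 5 (7), i stops at 2 (7); swap ⇒ 6 6 7 7 6 7 7 7
j stops at 4 (6), i stops at 3 (7); swap ⇒ 6 6 7 6 7 7 7 7
j stops at 3, i stops at 4; i≥j ⇒ return 3. A=6 6 7 6 7 7 7 7

4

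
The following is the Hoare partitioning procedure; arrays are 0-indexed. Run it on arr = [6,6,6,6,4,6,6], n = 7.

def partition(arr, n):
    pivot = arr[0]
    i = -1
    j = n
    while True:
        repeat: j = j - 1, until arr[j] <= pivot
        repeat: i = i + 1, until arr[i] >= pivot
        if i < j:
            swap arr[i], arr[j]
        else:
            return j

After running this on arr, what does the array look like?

[6,6,4,6,6,6,6]

pivot=6
j stops at 6 (6), i stops at 0 (6); swap ⇒ [6,6,6,6,4,6,6]
j stops at 5 (6), i stops at 1 (6); swap ⇒ [6,6,6,6,4,6,6]
j stops at 4 (4), i stops at 2 (6); swap ⇒ [6,6,4,6,6,6,6]
j stops at 3, i stops at 3; i≥j ⇒ return 3. arr=[6,6,4,6,6,6,6]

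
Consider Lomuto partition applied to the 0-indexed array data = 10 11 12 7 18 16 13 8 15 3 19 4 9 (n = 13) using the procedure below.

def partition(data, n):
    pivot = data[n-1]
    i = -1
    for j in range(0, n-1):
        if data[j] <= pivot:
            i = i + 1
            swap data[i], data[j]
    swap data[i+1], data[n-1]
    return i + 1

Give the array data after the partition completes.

7 8 3 4 9 16 13 11 15 12 19 10 18

pivot = data[12] = 9; i = -1
j=0: data[0]=10 > 9 → no swap
j=1: data[1]=11 > 9 → no swap
j=2: data[2]=12 > 9 → no swap
j=3: data[3]=7 ≤ 9 → i=0, swap data[0],data[3] → 7 11 12 10 18 16 13 8 15 3 19 4 9
j=4: data[4]=18 > 9 → no swap
j=5: data[5]=16 > 9 → no swap
j=6: data[6]=13 > 9 → no swap
j=7: data[7]=8 ≤ 9 → i=1, swap data[1],data[7] → 7 8 12 10 18 16 13 11 15 3 19 4 9
j=8: data[8]=15 > 9 → no swap
j=9: data[9]=3 ≤ 9 → i=2, swap data[2],data[9] → 7 8 3 10 18 16 13 11 15 12 19 4 9
j=10: data[10]=19 > 9 → no swap
j=11: data[11]=4 ≤ 9 → i=3, swap data[3],data[11] → 7 8 3 4 18 16 13 11 15 12 19 10 9
final swap data[4],data[12] → 7 8 3 4 9 16 13 11 15 12 19 10 18; return 4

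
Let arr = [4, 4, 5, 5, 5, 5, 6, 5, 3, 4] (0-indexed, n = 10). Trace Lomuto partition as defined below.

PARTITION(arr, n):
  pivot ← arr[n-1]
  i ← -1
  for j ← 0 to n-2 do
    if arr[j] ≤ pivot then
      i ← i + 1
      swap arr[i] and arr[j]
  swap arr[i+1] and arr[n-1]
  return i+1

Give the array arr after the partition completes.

pivot=4, i=-1
j=0: 4≤4, i=0, swap(0,0) ⇒ [4, 4, 5, 5, 5, 5, 6, 5, 3, 4]
j=1: 4≤4, i=1, swap(1,1) ⇒ [4, 4, 5, 5, 5, 5, 6, 5, 3, 4]
j=2: 5>4, skip
j=3: 5>4, skip
j=4: 5>4, skip
j=5: 5>4, skip
j=6: 6>4, skip
j=7: 5>4, skip
j=8: 3≤4, i=2, swap(2,8) ⇒ [4, 4, 3, 5, 5, 5, 6, 5, 5, 4]
swap(3,9) ⇒ [4, 4, 3, 4, 5, 5, 6, 5, 5, 5]; return 3

[4, 4, 3, 4, 5, 5, 6, 5, 5, 5]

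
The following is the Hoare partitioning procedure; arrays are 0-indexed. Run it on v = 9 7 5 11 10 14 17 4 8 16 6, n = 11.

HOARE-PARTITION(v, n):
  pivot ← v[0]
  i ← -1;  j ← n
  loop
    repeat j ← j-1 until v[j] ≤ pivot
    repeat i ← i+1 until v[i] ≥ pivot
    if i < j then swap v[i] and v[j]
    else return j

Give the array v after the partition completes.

pivot = v[0] = 9; i = -1, j = 11
j→10 (v[10]=6≤9), i→0 (v[0]=9≥9); i<j, swap → 6 7 5 11 10 14 17 4 8 16 9
j→8 (v[8]=8≤9), i→3 (v[3]=11≥9); i<j, swap → 6 7 5 8 10 14 17 4 11 16 9
j→7 (v[7]=4≤9), i→4 (v[4]=10≥9); i<j, swap → 6 7 5 8 4 14 17 10 11 16 9
j→4, i→5; i≥j, return j=4. v = 6 7 5 8 4 14 17 10 11 16 9

6 7 5 8 4 14 17 10 11 16 9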